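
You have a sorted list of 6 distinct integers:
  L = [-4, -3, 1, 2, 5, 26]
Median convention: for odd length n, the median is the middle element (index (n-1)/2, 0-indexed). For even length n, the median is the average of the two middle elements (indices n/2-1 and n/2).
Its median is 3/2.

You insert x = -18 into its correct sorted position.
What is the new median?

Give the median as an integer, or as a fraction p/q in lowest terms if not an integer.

Answer: 1

Derivation:
Old list (sorted, length 6): [-4, -3, 1, 2, 5, 26]
Old median = 3/2
Insert x = -18
Old length even (6). Middle pair: indices 2,3 = 1,2.
New length odd (7). New median = single middle element.
x = -18: 0 elements are < x, 6 elements are > x.
New sorted list: [-18, -4, -3, 1, 2, 5, 26]
New median = 1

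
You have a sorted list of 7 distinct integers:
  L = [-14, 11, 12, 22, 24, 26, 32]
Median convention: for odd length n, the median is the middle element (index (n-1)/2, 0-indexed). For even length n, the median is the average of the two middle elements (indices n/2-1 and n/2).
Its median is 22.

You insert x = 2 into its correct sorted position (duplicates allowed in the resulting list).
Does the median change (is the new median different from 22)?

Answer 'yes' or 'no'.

Answer: yes

Derivation:
Old median = 22
Insert x = 2
New median = 17
Changed? yes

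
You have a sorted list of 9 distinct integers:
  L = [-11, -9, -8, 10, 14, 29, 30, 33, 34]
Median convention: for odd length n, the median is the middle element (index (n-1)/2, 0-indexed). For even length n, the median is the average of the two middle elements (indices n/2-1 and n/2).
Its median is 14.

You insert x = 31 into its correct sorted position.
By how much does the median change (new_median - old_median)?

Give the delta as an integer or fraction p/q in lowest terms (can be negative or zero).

Answer: 15/2

Derivation:
Old median = 14
After inserting x = 31: new sorted = [-11, -9, -8, 10, 14, 29, 30, 31, 33, 34]
New median = 43/2
Delta = 43/2 - 14 = 15/2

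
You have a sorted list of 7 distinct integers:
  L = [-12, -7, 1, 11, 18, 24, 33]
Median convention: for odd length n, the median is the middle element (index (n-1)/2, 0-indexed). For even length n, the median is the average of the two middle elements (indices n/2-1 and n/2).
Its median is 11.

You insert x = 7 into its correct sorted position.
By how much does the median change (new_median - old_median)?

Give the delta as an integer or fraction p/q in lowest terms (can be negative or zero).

Old median = 11
After inserting x = 7: new sorted = [-12, -7, 1, 7, 11, 18, 24, 33]
New median = 9
Delta = 9 - 11 = -2

Answer: -2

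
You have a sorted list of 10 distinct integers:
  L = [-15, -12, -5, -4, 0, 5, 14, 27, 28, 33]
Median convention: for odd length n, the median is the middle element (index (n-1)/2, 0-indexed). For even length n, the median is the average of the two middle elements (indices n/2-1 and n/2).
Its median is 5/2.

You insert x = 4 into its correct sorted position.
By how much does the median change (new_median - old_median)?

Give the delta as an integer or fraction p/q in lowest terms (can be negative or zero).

Old median = 5/2
After inserting x = 4: new sorted = [-15, -12, -5, -4, 0, 4, 5, 14, 27, 28, 33]
New median = 4
Delta = 4 - 5/2 = 3/2

Answer: 3/2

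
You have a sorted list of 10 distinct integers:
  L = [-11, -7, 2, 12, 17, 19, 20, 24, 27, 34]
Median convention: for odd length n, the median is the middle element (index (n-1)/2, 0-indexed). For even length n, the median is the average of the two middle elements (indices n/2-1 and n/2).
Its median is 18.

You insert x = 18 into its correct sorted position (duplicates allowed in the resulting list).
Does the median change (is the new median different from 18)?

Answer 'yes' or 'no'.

Answer: no

Derivation:
Old median = 18
Insert x = 18
New median = 18
Changed? no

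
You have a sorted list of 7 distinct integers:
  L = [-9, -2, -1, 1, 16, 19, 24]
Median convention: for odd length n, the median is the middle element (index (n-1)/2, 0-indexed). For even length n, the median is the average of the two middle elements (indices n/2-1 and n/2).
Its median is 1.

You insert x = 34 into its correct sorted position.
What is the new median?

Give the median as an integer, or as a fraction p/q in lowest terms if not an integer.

Answer: 17/2

Derivation:
Old list (sorted, length 7): [-9, -2, -1, 1, 16, 19, 24]
Old median = 1
Insert x = 34
Old length odd (7). Middle was index 3 = 1.
New length even (8). New median = avg of two middle elements.
x = 34: 7 elements are < x, 0 elements are > x.
New sorted list: [-9, -2, -1, 1, 16, 19, 24, 34]
New median = 17/2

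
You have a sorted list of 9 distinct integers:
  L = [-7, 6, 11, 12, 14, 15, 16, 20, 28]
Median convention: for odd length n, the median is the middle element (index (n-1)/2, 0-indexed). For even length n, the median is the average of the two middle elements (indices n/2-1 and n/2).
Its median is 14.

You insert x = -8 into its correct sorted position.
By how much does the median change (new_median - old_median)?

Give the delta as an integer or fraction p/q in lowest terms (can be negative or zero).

Old median = 14
After inserting x = -8: new sorted = [-8, -7, 6, 11, 12, 14, 15, 16, 20, 28]
New median = 13
Delta = 13 - 14 = -1

Answer: -1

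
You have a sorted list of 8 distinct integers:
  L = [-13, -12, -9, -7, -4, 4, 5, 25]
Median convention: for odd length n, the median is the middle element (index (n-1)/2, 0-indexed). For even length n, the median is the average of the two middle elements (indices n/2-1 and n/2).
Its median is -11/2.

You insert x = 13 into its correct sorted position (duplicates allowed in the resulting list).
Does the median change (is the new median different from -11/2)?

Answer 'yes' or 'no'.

Answer: yes

Derivation:
Old median = -11/2
Insert x = 13
New median = -4
Changed? yes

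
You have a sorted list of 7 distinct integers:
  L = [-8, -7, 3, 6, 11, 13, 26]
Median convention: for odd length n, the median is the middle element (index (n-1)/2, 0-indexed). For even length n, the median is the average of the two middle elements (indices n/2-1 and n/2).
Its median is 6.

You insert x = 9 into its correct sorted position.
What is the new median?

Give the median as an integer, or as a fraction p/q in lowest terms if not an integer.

Old list (sorted, length 7): [-8, -7, 3, 6, 11, 13, 26]
Old median = 6
Insert x = 9
Old length odd (7). Middle was index 3 = 6.
New length even (8). New median = avg of two middle elements.
x = 9: 4 elements are < x, 3 elements are > x.
New sorted list: [-8, -7, 3, 6, 9, 11, 13, 26]
New median = 15/2

Answer: 15/2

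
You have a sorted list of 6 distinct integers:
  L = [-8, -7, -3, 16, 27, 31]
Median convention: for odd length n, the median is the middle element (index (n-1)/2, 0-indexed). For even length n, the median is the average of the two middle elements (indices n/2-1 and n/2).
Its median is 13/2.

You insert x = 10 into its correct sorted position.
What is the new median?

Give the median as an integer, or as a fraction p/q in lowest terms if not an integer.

Answer: 10

Derivation:
Old list (sorted, length 6): [-8, -7, -3, 16, 27, 31]
Old median = 13/2
Insert x = 10
Old length even (6). Middle pair: indices 2,3 = -3,16.
New length odd (7). New median = single middle element.
x = 10: 3 elements are < x, 3 elements are > x.
New sorted list: [-8, -7, -3, 10, 16, 27, 31]
New median = 10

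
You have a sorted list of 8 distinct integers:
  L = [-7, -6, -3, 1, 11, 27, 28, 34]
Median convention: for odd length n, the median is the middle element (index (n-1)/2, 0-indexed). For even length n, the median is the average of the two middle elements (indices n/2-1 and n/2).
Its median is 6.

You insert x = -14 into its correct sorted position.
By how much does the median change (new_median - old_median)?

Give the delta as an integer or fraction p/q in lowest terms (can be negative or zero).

Answer: -5

Derivation:
Old median = 6
After inserting x = -14: new sorted = [-14, -7, -6, -3, 1, 11, 27, 28, 34]
New median = 1
Delta = 1 - 6 = -5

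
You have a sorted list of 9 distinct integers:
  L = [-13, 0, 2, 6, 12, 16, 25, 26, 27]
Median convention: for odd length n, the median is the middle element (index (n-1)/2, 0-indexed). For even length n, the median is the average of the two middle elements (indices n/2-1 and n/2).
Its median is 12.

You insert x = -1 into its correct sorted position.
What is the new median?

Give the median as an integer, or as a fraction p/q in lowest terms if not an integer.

Answer: 9

Derivation:
Old list (sorted, length 9): [-13, 0, 2, 6, 12, 16, 25, 26, 27]
Old median = 12
Insert x = -1
Old length odd (9). Middle was index 4 = 12.
New length even (10). New median = avg of two middle elements.
x = -1: 1 elements are < x, 8 elements are > x.
New sorted list: [-13, -1, 0, 2, 6, 12, 16, 25, 26, 27]
New median = 9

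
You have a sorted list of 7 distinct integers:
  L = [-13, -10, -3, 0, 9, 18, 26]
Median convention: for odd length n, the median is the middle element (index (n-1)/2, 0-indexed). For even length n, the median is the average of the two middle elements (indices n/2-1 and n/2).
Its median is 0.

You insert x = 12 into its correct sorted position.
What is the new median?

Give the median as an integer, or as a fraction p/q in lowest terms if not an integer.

Old list (sorted, length 7): [-13, -10, -3, 0, 9, 18, 26]
Old median = 0
Insert x = 12
Old length odd (7). Middle was index 3 = 0.
New length even (8). New median = avg of two middle elements.
x = 12: 5 elements are < x, 2 elements are > x.
New sorted list: [-13, -10, -3, 0, 9, 12, 18, 26]
New median = 9/2

Answer: 9/2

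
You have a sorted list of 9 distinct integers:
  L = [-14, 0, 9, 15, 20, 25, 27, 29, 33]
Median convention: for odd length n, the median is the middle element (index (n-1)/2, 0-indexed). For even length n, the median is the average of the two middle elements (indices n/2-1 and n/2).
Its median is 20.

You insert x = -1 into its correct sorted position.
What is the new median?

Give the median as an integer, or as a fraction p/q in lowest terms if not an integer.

Old list (sorted, length 9): [-14, 0, 9, 15, 20, 25, 27, 29, 33]
Old median = 20
Insert x = -1
Old length odd (9). Middle was index 4 = 20.
New length even (10). New median = avg of two middle elements.
x = -1: 1 elements are < x, 8 elements are > x.
New sorted list: [-14, -1, 0, 9, 15, 20, 25, 27, 29, 33]
New median = 35/2

Answer: 35/2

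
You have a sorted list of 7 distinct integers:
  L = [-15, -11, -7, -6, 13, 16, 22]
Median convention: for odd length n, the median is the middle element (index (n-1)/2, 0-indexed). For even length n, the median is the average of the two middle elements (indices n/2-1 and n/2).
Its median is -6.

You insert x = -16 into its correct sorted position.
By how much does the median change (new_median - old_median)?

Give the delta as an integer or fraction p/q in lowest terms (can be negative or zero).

Old median = -6
After inserting x = -16: new sorted = [-16, -15, -11, -7, -6, 13, 16, 22]
New median = -13/2
Delta = -13/2 - -6 = -1/2

Answer: -1/2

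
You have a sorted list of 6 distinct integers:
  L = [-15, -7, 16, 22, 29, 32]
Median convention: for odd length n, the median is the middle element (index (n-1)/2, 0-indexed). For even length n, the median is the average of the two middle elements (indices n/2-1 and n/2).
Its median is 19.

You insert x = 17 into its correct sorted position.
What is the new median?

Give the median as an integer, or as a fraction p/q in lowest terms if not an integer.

Old list (sorted, length 6): [-15, -7, 16, 22, 29, 32]
Old median = 19
Insert x = 17
Old length even (6). Middle pair: indices 2,3 = 16,22.
New length odd (7). New median = single middle element.
x = 17: 3 elements are < x, 3 elements are > x.
New sorted list: [-15, -7, 16, 17, 22, 29, 32]
New median = 17

Answer: 17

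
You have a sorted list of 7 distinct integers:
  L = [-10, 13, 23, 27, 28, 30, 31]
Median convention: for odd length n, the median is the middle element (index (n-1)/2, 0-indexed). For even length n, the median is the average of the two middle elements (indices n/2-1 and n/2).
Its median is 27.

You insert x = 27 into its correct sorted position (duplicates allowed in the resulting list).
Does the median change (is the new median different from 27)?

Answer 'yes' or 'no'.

Old median = 27
Insert x = 27
New median = 27
Changed? no

Answer: no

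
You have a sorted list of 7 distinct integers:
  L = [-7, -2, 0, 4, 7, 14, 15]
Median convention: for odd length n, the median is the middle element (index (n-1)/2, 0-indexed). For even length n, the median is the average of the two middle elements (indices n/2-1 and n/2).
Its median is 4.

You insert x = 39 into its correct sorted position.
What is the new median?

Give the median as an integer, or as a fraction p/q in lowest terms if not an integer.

Old list (sorted, length 7): [-7, -2, 0, 4, 7, 14, 15]
Old median = 4
Insert x = 39
Old length odd (7). Middle was index 3 = 4.
New length even (8). New median = avg of two middle elements.
x = 39: 7 elements are < x, 0 elements are > x.
New sorted list: [-7, -2, 0, 4, 7, 14, 15, 39]
New median = 11/2

Answer: 11/2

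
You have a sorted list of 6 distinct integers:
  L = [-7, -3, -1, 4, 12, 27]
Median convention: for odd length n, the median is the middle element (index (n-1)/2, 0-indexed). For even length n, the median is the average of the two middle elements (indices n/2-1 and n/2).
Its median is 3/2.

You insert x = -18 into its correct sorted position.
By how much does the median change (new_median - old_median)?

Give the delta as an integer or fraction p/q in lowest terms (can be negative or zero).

Answer: -5/2

Derivation:
Old median = 3/2
After inserting x = -18: new sorted = [-18, -7, -3, -1, 4, 12, 27]
New median = -1
Delta = -1 - 3/2 = -5/2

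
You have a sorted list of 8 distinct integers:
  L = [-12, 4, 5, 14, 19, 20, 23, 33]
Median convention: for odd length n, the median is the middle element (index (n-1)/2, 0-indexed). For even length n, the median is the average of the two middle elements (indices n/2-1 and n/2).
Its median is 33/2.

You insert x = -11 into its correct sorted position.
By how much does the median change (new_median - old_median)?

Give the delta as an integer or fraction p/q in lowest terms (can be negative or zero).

Old median = 33/2
After inserting x = -11: new sorted = [-12, -11, 4, 5, 14, 19, 20, 23, 33]
New median = 14
Delta = 14 - 33/2 = -5/2

Answer: -5/2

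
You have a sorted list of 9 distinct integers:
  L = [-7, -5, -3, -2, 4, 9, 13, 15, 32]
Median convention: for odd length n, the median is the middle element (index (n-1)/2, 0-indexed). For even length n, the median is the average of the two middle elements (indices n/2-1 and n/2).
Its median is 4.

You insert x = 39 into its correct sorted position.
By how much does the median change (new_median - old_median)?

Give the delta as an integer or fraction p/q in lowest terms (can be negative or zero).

Old median = 4
After inserting x = 39: new sorted = [-7, -5, -3, -2, 4, 9, 13, 15, 32, 39]
New median = 13/2
Delta = 13/2 - 4 = 5/2

Answer: 5/2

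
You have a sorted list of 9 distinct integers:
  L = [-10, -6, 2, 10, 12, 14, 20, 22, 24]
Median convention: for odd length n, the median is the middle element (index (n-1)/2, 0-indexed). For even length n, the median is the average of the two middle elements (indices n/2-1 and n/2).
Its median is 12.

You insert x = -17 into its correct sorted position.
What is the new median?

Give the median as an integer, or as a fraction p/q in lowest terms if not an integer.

Old list (sorted, length 9): [-10, -6, 2, 10, 12, 14, 20, 22, 24]
Old median = 12
Insert x = -17
Old length odd (9). Middle was index 4 = 12.
New length even (10). New median = avg of two middle elements.
x = -17: 0 elements are < x, 9 elements are > x.
New sorted list: [-17, -10, -6, 2, 10, 12, 14, 20, 22, 24]
New median = 11

Answer: 11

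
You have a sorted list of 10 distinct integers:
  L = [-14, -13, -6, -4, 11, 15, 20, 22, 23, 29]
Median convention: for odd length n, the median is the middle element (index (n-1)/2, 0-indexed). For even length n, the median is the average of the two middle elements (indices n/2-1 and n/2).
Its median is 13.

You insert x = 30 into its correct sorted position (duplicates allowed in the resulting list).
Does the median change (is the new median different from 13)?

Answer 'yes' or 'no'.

Old median = 13
Insert x = 30
New median = 15
Changed? yes

Answer: yes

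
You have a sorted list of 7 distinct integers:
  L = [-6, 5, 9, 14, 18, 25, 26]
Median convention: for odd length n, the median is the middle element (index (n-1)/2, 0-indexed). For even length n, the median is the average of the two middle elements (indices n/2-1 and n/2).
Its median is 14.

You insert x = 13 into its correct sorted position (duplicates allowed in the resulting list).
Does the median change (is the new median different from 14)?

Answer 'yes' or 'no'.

Old median = 14
Insert x = 13
New median = 27/2
Changed? yes

Answer: yes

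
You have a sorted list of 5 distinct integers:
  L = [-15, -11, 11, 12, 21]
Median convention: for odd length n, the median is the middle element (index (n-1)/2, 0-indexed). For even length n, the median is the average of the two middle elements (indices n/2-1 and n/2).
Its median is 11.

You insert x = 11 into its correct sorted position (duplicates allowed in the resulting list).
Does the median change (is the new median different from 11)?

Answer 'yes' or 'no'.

Old median = 11
Insert x = 11
New median = 11
Changed? no

Answer: no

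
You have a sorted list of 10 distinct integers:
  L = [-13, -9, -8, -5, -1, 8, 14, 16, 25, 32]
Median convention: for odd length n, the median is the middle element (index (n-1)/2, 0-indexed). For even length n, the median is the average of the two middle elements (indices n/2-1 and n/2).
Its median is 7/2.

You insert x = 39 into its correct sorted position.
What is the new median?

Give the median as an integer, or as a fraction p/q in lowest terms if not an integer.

Old list (sorted, length 10): [-13, -9, -8, -5, -1, 8, 14, 16, 25, 32]
Old median = 7/2
Insert x = 39
Old length even (10). Middle pair: indices 4,5 = -1,8.
New length odd (11). New median = single middle element.
x = 39: 10 elements are < x, 0 elements are > x.
New sorted list: [-13, -9, -8, -5, -1, 8, 14, 16, 25, 32, 39]
New median = 8

Answer: 8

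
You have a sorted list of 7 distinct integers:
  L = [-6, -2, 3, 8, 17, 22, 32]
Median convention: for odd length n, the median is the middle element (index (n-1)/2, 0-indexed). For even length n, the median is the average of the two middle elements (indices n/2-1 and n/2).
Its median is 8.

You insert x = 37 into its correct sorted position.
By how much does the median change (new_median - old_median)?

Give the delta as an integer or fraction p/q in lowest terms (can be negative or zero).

Old median = 8
After inserting x = 37: new sorted = [-6, -2, 3, 8, 17, 22, 32, 37]
New median = 25/2
Delta = 25/2 - 8 = 9/2

Answer: 9/2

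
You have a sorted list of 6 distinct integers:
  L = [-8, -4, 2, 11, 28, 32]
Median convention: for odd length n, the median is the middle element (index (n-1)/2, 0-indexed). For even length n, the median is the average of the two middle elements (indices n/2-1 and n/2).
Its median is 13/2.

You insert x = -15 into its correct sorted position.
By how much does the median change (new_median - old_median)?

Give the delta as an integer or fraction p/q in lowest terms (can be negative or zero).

Answer: -9/2

Derivation:
Old median = 13/2
After inserting x = -15: new sorted = [-15, -8, -4, 2, 11, 28, 32]
New median = 2
Delta = 2 - 13/2 = -9/2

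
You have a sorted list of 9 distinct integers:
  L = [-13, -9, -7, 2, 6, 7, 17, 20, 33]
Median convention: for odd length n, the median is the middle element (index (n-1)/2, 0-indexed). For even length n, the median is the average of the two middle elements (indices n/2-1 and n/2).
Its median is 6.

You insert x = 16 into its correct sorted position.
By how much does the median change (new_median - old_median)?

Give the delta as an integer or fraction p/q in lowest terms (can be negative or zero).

Old median = 6
After inserting x = 16: new sorted = [-13, -9, -7, 2, 6, 7, 16, 17, 20, 33]
New median = 13/2
Delta = 13/2 - 6 = 1/2

Answer: 1/2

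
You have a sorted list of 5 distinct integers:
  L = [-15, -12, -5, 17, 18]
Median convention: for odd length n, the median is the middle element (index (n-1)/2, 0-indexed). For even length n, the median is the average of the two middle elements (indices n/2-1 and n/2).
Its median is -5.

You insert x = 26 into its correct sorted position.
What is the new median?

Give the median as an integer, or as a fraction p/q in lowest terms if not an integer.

Old list (sorted, length 5): [-15, -12, -5, 17, 18]
Old median = -5
Insert x = 26
Old length odd (5). Middle was index 2 = -5.
New length even (6). New median = avg of two middle elements.
x = 26: 5 elements are < x, 0 elements are > x.
New sorted list: [-15, -12, -5, 17, 18, 26]
New median = 6

Answer: 6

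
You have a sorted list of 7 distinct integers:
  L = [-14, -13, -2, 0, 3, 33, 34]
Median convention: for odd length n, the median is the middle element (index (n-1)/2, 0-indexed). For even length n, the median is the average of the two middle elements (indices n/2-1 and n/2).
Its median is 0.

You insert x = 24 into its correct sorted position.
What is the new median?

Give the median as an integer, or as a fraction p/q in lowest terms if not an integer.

Answer: 3/2

Derivation:
Old list (sorted, length 7): [-14, -13, -2, 0, 3, 33, 34]
Old median = 0
Insert x = 24
Old length odd (7). Middle was index 3 = 0.
New length even (8). New median = avg of two middle elements.
x = 24: 5 elements are < x, 2 elements are > x.
New sorted list: [-14, -13, -2, 0, 3, 24, 33, 34]
New median = 3/2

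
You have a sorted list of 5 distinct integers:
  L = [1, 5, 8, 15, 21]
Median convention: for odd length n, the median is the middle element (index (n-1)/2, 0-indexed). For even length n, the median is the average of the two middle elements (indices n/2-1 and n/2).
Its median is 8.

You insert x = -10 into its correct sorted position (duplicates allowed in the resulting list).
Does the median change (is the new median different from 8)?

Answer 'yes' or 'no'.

Old median = 8
Insert x = -10
New median = 13/2
Changed? yes

Answer: yes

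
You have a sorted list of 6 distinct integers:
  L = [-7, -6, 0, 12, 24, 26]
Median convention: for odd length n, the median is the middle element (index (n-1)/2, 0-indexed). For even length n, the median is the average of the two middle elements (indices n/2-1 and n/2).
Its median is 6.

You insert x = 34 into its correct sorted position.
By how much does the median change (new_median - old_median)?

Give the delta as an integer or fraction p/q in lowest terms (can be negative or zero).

Answer: 6

Derivation:
Old median = 6
After inserting x = 34: new sorted = [-7, -6, 0, 12, 24, 26, 34]
New median = 12
Delta = 12 - 6 = 6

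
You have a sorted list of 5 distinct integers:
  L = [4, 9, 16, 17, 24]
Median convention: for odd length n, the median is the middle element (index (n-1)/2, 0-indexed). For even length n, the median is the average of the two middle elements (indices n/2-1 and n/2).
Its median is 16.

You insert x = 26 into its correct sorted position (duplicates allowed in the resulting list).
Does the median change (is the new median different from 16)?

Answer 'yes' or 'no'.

Old median = 16
Insert x = 26
New median = 33/2
Changed? yes

Answer: yes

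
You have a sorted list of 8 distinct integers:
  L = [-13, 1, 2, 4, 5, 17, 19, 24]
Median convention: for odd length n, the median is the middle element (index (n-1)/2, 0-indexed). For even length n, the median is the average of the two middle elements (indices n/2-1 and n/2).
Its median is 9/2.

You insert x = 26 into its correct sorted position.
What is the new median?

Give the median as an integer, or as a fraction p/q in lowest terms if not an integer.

Answer: 5

Derivation:
Old list (sorted, length 8): [-13, 1, 2, 4, 5, 17, 19, 24]
Old median = 9/2
Insert x = 26
Old length even (8). Middle pair: indices 3,4 = 4,5.
New length odd (9). New median = single middle element.
x = 26: 8 elements are < x, 0 elements are > x.
New sorted list: [-13, 1, 2, 4, 5, 17, 19, 24, 26]
New median = 5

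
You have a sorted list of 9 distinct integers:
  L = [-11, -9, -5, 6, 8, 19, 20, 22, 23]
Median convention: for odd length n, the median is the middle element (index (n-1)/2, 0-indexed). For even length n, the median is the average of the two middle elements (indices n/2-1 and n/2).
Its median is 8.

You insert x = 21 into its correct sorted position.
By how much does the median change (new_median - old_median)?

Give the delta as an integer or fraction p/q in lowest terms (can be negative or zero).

Old median = 8
After inserting x = 21: new sorted = [-11, -9, -5, 6, 8, 19, 20, 21, 22, 23]
New median = 27/2
Delta = 27/2 - 8 = 11/2

Answer: 11/2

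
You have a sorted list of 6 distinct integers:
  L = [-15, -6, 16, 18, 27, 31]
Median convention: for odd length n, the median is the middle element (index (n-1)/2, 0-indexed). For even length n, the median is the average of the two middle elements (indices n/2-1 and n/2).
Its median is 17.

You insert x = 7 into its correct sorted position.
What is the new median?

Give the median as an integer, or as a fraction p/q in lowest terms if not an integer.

Old list (sorted, length 6): [-15, -6, 16, 18, 27, 31]
Old median = 17
Insert x = 7
Old length even (6). Middle pair: indices 2,3 = 16,18.
New length odd (7). New median = single middle element.
x = 7: 2 elements are < x, 4 elements are > x.
New sorted list: [-15, -6, 7, 16, 18, 27, 31]
New median = 16

Answer: 16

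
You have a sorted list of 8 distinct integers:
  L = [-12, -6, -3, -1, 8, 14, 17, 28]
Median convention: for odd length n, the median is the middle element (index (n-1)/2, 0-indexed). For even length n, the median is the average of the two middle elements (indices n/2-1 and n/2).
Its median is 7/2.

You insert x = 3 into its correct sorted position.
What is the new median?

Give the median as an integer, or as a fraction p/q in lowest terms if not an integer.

Old list (sorted, length 8): [-12, -6, -3, -1, 8, 14, 17, 28]
Old median = 7/2
Insert x = 3
Old length even (8). Middle pair: indices 3,4 = -1,8.
New length odd (9). New median = single middle element.
x = 3: 4 elements are < x, 4 elements are > x.
New sorted list: [-12, -6, -3, -1, 3, 8, 14, 17, 28]
New median = 3

Answer: 3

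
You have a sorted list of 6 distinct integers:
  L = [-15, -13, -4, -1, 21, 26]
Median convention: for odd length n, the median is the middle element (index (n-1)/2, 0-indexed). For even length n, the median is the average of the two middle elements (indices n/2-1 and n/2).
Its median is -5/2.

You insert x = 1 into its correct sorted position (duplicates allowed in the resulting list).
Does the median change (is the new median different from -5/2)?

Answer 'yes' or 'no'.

Answer: yes

Derivation:
Old median = -5/2
Insert x = 1
New median = -1
Changed? yes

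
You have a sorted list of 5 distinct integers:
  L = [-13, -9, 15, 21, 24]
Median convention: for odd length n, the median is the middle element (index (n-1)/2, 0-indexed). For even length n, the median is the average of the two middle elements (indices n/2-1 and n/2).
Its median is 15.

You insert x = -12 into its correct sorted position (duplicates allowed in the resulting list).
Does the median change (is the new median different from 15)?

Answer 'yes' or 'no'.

Answer: yes

Derivation:
Old median = 15
Insert x = -12
New median = 3
Changed? yes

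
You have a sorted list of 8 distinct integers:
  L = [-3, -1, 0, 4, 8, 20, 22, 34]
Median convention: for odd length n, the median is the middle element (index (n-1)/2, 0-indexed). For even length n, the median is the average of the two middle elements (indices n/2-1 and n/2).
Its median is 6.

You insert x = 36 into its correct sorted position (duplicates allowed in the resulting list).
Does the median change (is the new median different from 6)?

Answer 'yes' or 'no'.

Answer: yes

Derivation:
Old median = 6
Insert x = 36
New median = 8
Changed? yes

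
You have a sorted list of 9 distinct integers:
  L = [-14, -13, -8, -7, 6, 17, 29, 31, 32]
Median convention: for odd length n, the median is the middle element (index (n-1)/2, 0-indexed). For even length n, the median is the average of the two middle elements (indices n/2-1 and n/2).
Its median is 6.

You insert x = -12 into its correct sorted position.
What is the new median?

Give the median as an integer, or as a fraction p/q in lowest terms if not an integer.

Answer: -1/2

Derivation:
Old list (sorted, length 9): [-14, -13, -8, -7, 6, 17, 29, 31, 32]
Old median = 6
Insert x = -12
Old length odd (9). Middle was index 4 = 6.
New length even (10). New median = avg of two middle elements.
x = -12: 2 elements are < x, 7 elements are > x.
New sorted list: [-14, -13, -12, -8, -7, 6, 17, 29, 31, 32]
New median = -1/2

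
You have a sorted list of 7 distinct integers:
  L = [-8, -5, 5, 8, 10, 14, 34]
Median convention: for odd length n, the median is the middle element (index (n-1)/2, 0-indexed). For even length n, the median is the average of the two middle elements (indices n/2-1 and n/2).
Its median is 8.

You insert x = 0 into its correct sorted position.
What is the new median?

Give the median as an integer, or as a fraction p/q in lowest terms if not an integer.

Old list (sorted, length 7): [-8, -5, 5, 8, 10, 14, 34]
Old median = 8
Insert x = 0
Old length odd (7). Middle was index 3 = 8.
New length even (8). New median = avg of two middle elements.
x = 0: 2 elements are < x, 5 elements are > x.
New sorted list: [-8, -5, 0, 5, 8, 10, 14, 34]
New median = 13/2

Answer: 13/2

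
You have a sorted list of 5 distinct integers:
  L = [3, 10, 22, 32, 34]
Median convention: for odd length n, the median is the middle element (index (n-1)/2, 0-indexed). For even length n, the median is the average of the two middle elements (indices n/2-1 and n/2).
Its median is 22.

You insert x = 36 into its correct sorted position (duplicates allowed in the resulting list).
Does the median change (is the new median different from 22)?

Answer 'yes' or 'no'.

Old median = 22
Insert x = 36
New median = 27
Changed? yes

Answer: yes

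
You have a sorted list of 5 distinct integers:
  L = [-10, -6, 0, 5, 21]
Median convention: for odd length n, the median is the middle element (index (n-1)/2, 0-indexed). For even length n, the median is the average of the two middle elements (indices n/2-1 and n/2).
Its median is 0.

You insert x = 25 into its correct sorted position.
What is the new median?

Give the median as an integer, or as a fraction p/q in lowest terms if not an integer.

Answer: 5/2

Derivation:
Old list (sorted, length 5): [-10, -6, 0, 5, 21]
Old median = 0
Insert x = 25
Old length odd (5). Middle was index 2 = 0.
New length even (6). New median = avg of two middle elements.
x = 25: 5 elements are < x, 0 elements are > x.
New sorted list: [-10, -6, 0, 5, 21, 25]
New median = 5/2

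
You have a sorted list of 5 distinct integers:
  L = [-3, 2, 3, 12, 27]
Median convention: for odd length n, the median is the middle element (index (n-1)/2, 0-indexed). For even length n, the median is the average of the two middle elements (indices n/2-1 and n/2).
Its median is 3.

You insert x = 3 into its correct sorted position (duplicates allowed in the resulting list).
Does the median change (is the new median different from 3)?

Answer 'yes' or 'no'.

Old median = 3
Insert x = 3
New median = 3
Changed? no

Answer: no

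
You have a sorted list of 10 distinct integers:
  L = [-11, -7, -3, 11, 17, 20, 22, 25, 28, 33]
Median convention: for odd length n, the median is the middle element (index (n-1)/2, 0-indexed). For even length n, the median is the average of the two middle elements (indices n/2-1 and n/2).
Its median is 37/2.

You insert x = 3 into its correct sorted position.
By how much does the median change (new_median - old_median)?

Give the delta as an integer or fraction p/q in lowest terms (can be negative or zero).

Old median = 37/2
After inserting x = 3: new sorted = [-11, -7, -3, 3, 11, 17, 20, 22, 25, 28, 33]
New median = 17
Delta = 17 - 37/2 = -3/2

Answer: -3/2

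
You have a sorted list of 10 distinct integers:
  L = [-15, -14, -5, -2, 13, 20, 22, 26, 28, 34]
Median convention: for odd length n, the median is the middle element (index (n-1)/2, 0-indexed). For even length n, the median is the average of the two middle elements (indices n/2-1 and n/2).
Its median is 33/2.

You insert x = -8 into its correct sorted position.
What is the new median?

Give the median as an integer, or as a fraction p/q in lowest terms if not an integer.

Old list (sorted, length 10): [-15, -14, -5, -2, 13, 20, 22, 26, 28, 34]
Old median = 33/2
Insert x = -8
Old length even (10). Middle pair: indices 4,5 = 13,20.
New length odd (11). New median = single middle element.
x = -8: 2 elements are < x, 8 elements are > x.
New sorted list: [-15, -14, -8, -5, -2, 13, 20, 22, 26, 28, 34]
New median = 13

Answer: 13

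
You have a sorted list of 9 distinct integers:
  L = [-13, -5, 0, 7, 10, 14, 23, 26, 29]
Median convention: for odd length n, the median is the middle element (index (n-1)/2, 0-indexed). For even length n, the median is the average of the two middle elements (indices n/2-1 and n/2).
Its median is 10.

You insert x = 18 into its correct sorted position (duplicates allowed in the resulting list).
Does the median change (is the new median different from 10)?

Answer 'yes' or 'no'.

Old median = 10
Insert x = 18
New median = 12
Changed? yes

Answer: yes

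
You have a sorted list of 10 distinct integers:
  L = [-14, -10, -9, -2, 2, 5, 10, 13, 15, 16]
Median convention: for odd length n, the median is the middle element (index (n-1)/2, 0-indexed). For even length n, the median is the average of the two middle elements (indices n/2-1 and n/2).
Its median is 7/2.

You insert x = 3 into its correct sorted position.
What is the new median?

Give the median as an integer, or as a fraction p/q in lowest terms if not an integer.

Answer: 3

Derivation:
Old list (sorted, length 10): [-14, -10, -9, -2, 2, 5, 10, 13, 15, 16]
Old median = 7/2
Insert x = 3
Old length even (10). Middle pair: indices 4,5 = 2,5.
New length odd (11). New median = single middle element.
x = 3: 5 elements are < x, 5 elements are > x.
New sorted list: [-14, -10, -9, -2, 2, 3, 5, 10, 13, 15, 16]
New median = 3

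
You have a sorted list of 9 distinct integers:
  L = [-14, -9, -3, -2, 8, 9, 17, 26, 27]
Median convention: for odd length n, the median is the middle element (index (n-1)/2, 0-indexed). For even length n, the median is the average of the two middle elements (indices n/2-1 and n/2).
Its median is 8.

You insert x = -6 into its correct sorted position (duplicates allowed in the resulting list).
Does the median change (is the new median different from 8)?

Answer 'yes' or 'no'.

Old median = 8
Insert x = -6
New median = 3
Changed? yes

Answer: yes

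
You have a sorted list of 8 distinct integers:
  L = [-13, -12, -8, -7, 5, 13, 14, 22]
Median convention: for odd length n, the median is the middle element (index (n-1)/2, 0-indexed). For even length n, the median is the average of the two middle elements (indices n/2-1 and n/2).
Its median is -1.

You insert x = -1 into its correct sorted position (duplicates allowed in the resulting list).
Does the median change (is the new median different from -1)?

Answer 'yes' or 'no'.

Old median = -1
Insert x = -1
New median = -1
Changed? no

Answer: no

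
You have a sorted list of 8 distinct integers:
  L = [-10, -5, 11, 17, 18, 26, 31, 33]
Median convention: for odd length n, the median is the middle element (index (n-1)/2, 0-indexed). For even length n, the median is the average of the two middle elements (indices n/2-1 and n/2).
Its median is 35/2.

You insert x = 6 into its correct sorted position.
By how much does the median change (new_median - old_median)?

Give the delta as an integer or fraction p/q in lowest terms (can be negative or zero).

Old median = 35/2
After inserting x = 6: new sorted = [-10, -5, 6, 11, 17, 18, 26, 31, 33]
New median = 17
Delta = 17 - 35/2 = -1/2

Answer: -1/2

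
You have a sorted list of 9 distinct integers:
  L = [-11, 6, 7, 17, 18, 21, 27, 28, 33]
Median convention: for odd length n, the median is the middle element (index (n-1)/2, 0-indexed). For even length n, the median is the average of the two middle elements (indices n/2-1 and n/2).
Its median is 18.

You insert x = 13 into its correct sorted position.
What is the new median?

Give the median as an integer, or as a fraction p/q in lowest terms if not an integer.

Answer: 35/2

Derivation:
Old list (sorted, length 9): [-11, 6, 7, 17, 18, 21, 27, 28, 33]
Old median = 18
Insert x = 13
Old length odd (9). Middle was index 4 = 18.
New length even (10). New median = avg of two middle elements.
x = 13: 3 elements are < x, 6 elements are > x.
New sorted list: [-11, 6, 7, 13, 17, 18, 21, 27, 28, 33]
New median = 35/2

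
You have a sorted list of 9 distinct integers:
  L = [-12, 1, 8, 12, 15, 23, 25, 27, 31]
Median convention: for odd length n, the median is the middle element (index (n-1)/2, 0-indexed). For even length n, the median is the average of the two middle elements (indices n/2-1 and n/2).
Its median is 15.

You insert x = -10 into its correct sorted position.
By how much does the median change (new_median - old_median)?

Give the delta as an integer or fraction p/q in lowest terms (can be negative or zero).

Old median = 15
After inserting x = -10: new sorted = [-12, -10, 1, 8, 12, 15, 23, 25, 27, 31]
New median = 27/2
Delta = 27/2 - 15 = -3/2

Answer: -3/2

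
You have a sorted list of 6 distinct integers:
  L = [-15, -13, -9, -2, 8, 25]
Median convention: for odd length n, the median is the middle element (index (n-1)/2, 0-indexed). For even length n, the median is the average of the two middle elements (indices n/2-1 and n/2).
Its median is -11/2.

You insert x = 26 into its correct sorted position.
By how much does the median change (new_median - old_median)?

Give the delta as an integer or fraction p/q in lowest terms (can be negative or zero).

Old median = -11/2
After inserting x = 26: new sorted = [-15, -13, -9, -2, 8, 25, 26]
New median = -2
Delta = -2 - -11/2 = 7/2

Answer: 7/2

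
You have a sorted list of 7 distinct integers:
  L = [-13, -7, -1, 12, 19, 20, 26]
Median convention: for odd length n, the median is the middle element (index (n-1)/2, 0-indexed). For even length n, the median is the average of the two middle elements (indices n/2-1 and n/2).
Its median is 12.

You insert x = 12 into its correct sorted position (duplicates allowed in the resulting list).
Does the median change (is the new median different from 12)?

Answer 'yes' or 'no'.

Old median = 12
Insert x = 12
New median = 12
Changed? no

Answer: no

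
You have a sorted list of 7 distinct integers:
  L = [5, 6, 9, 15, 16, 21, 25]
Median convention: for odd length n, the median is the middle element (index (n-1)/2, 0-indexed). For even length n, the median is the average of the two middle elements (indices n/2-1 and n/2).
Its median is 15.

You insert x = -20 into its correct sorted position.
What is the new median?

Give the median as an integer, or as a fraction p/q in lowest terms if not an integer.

Answer: 12

Derivation:
Old list (sorted, length 7): [5, 6, 9, 15, 16, 21, 25]
Old median = 15
Insert x = -20
Old length odd (7). Middle was index 3 = 15.
New length even (8). New median = avg of two middle elements.
x = -20: 0 elements are < x, 7 elements are > x.
New sorted list: [-20, 5, 6, 9, 15, 16, 21, 25]
New median = 12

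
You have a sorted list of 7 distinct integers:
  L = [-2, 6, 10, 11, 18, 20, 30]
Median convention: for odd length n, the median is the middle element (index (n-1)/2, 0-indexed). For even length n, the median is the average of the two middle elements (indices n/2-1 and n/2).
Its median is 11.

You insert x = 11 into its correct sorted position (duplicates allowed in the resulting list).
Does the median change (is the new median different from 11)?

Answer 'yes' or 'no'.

Old median = 11
Insert x = 11
New median = 11
Changed? no

Answer: no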